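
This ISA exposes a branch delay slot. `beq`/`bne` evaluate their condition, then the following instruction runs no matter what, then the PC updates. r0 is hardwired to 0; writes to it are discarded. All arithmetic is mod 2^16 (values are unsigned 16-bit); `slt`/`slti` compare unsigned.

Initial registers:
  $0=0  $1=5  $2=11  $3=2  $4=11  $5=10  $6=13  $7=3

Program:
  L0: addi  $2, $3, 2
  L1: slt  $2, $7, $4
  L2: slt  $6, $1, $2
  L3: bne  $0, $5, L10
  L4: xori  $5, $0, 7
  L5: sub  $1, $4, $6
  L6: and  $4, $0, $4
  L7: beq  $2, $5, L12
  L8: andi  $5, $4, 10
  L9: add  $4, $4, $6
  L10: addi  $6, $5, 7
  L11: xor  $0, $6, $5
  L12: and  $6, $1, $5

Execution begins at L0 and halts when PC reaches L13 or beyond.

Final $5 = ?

7

  step pc=0: addi  $2, $3, 2  regs=(0,5,4,2,11,10,13,3)
  step pc=1: slt  $2, $7, $4  regs=(0,5,1,2,11,10,13,3)
  step pc=2: slt  $6, $1, $2  regs=(0,5,1,2,11,10,0,3)
  step pc=3: bne  $0, $5, L10  cond=T  regs=(0,5,1,2,11,10,0,3)
  step pc=4: xori  $5, $0, 7  regs=(0,5,1,2,11,7,0,3)
  step pc=10: addi  $6, $5, 7  regs=(0,5,1,2,11,7,14,3)
  step pc=11: xor  $0, $6, $5  regs=(0,5,1,2,11,7,14,3)
  step pc=12: and  $6, $1, $5  regs=(0,5,1,2,11,7,5,3)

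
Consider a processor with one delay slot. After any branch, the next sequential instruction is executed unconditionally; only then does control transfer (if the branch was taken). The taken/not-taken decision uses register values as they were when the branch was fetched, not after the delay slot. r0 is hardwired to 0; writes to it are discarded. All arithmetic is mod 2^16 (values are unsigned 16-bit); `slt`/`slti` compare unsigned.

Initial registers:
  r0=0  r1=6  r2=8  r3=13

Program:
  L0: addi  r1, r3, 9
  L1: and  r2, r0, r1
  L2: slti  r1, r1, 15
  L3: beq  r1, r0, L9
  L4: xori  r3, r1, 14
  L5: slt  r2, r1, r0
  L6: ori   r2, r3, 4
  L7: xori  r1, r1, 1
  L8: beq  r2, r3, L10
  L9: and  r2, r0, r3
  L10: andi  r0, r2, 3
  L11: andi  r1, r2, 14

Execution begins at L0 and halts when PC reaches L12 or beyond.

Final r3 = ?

14

  step pc=0: addi  r1, r3, 9  regs=(0,22,8,13)
  step pc=1: and  r2, r0, r1  regs=(0,22,0,13)
  step pc=2: slti  r1, r1, 15  regs=(0,0,0,13)
  step pc=3: beq  r1, r0, L9  cond=T  regs=(0,0,0,13)
  step pc=4: xori  r3, r1, 14  regs=(0,0,0,14)
  step pc=9: and  r2, r0, r3  regs=(0,0,0,14)
  step pc=10: andi  r0, r2, 3  regs=(0,0,0,14)
  step pc=11: andi  r1, r2, 14  regs=(0,0,0,14)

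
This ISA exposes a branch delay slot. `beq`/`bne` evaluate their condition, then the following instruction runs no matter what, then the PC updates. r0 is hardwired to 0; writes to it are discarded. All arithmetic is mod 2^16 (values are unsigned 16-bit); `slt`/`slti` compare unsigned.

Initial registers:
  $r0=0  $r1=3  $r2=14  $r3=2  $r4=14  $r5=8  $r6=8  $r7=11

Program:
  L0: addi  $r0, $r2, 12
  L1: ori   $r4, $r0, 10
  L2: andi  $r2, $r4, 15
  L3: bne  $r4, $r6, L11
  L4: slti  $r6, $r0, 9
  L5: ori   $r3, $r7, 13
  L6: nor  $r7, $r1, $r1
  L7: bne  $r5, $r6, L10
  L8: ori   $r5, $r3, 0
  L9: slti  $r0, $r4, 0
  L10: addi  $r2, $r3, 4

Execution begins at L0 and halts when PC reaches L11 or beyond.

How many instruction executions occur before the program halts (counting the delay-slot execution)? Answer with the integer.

[0] addi  $r0, $r2, 12  →  {$r0:0, $r1:3, $r2:14, $r3:2, $r4:14, $r5:8, $r6:8, $r7:11}
[1] ori   $r4, $r0, 10  →  {$r0:0, $r1:3, $r2:14, $r3:2, $r4:10, $r5:8, $r6:8, $r7:11}
[2] andi  $r2, $r4, 15  →  {$r0:0, $r1:3, $r2:10, $r3:2, $r4:10, $r5:8, $r6:8, $r7:11}
[3] bne  $r4, $r6, L11  →  {$r0:0, $r1:3, $r2:10, $r3:2, $r4:10, $r5:8, $r6:8, $r7:11}  ⟨branch taken⟩
[4] slti  $r6, $r0, 9  →  {$r0:0, $r1:3, $r2:10, $r3:2, $r4:10, $r5:8, $r6:1, $r7:11}

5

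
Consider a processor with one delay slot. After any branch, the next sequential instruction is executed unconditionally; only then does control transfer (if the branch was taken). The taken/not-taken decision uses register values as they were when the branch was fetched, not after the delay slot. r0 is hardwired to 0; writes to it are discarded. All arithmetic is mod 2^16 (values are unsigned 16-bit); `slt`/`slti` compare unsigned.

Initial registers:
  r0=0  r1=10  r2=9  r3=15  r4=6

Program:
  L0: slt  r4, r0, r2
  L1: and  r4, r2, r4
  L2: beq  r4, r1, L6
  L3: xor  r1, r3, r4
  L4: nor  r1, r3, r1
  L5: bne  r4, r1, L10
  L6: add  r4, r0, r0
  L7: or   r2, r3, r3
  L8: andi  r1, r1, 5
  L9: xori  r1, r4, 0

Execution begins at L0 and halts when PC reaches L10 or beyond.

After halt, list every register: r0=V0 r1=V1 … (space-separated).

r0=0 r1=65520 r2=9 r3=15 r4=0

#0 slt  r4, r0, r2 ; 0/10/9/15/1
#1 and  r4, r2, r4 ; 0/10/9/15/1
#2 beq  r4, r1, L6 ; 0/10/9/15/1 ; →fallthru
#3 xor  r1, r3, r4 ; 0/14/9/15/1
#4 nor  r1, r3, r1 ; 0/65520/9/15/1
#5 bne  r4, r1, L10 ; 0/65520/9/15/1 ; →target
#6 add  r4, r0, r0 ; 0/65520/9/15/0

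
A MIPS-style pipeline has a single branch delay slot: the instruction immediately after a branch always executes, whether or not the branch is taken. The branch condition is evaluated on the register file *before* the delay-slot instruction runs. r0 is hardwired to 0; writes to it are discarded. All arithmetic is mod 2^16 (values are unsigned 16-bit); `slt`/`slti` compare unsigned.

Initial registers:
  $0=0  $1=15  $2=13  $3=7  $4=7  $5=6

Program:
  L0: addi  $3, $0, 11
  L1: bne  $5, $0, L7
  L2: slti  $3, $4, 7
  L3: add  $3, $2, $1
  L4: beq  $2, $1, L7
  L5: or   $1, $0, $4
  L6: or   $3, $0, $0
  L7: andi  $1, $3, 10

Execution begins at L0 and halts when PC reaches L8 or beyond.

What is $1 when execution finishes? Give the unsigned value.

0

#0 addi  $3, $0, 11 ; 0/15/13/11/7/6
#1 bne  $5, $0, L7 ; 0/15/13/11/7/6 ; →target
#2 slti  $3, $4, 7 ; 0/15/13/0/7/6
#7 andi  $1, $3, 10 ; 0/0/13/0/7/6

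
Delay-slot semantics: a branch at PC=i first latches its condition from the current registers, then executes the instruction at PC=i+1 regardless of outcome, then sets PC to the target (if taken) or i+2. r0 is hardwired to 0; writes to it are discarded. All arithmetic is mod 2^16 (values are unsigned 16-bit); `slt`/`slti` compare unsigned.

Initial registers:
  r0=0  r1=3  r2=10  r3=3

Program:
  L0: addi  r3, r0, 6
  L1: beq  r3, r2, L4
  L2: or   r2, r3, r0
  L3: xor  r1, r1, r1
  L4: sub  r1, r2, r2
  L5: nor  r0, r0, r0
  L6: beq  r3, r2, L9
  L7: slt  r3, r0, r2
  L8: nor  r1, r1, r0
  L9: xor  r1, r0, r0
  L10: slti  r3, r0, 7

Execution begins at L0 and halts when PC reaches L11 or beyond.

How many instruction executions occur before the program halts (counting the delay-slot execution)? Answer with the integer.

PC=0  addi  r3, r0, 6        | r0=0 r1=3 r2=10 r3=6
PC=1  beq  r3, r2, L4        | r0=0 r1=3 r2=10 r3=6  [not taken]
PC=2  or   r2, r3, r0        | r0=0 r1=3 r2=6 r3=6
PC=3  xor  r1, r1, r1        | r0=0 r1=0 r2=6 r3=6
PC=4  sub  r1, r2, r2        | r0=0 r1=0 r2=6 r3=6
PC=5  nor  r0, r0, r0        | r0=0 r1=0 r2=6 r3=6
PC=6  beq  r3, r2, L9        | r0=0 r1=0 r2=6 r3=6  [TAKEN]
PC=7  slt  r3, r0, r2        | r0=0 r1=0 r2=6 r3=1
PC=9  xor  r1, r0, r0        | r0=0 r1=0 r2=6 r3=1
PC=10 slti  r3, r0, 7        | r0=0 r1=0 r2=6 r3=1

10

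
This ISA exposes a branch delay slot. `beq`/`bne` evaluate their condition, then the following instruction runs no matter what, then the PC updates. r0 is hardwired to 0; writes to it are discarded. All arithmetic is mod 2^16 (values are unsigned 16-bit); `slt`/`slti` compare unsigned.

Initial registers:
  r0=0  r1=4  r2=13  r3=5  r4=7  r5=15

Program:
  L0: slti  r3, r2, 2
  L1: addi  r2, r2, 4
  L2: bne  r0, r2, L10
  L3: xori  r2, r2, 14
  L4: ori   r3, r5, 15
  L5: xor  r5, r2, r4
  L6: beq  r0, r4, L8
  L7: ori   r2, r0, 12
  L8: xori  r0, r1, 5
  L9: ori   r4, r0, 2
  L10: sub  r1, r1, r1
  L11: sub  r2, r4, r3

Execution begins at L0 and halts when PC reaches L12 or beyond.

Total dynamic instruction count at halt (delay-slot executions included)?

6

#0 slti  r3, r2, 2 ; 0/4/13/0/7/15
#1 addi  r2, r2, 4 ; 0/4/17/0/7/15
#2 bne  r0, r2, L10 ; 0/4/17/0/7/15 ; →target
#3 xori  r2, r2, 14 ; 0/4/31/0/7/15
#10 sub  r1, r1, r1 ; 0/0/31/0/7/15
#11 sub  r2, r4, r3 ; 0/0/7/0/7/15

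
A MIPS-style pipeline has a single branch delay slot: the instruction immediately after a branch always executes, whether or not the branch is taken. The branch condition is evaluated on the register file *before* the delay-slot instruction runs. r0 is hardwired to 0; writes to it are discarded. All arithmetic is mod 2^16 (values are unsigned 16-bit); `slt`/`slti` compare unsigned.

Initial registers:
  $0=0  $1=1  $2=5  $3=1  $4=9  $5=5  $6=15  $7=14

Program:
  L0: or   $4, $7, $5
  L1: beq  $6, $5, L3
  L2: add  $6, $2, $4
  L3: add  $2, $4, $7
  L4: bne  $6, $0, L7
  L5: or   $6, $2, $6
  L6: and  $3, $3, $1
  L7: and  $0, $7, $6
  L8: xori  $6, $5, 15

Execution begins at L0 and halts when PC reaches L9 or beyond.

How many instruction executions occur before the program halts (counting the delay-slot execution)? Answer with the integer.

[0] or   $4, $7, $5  →  {$0:0, $1:1, $2:5, $3:1, $4:15, $5:5, $6:15, $7:14}
[1] beq  $6, $5, L3  →  {$0:0, $1:1, $2:5, $3:1, $4:15, $5:5, $6:15, $7:14}  ⟨branch fallthrough⟩
[2] add  $6, $2, $4  →  {$0:0, $1:1, $2:5, $3:1, $4:15, $5:5, $6:20, $7:14}
[3] add  $2, $4, $7  →  {$0:0, $1:1, $2:29, $3:1, $4:15, $5:5, $6:20, $7:14}
[4] bne  $6, $0, L7  →  {$0:0, $1:1, $2:29, $3:1, $4:15, $5:5, $6:20, $7:14}  ⟨branch taken⟩
[5] or   $6, $2, $6  →  {$0:0, $1:1, $2:29, $3:1, $4:15, $5:5, $6:29, $7:14}
[7] and  $0, $7, $6  →  {$0:0, $1:1, $2:29, $3:1, $4:15, $5:5, $6:29, $7:14}
[8] xori  $6, $5, 15  →  {$0:0, $1:1, $2:29, $3:1, $4:15, $5:5, $6:10, $7:14}

8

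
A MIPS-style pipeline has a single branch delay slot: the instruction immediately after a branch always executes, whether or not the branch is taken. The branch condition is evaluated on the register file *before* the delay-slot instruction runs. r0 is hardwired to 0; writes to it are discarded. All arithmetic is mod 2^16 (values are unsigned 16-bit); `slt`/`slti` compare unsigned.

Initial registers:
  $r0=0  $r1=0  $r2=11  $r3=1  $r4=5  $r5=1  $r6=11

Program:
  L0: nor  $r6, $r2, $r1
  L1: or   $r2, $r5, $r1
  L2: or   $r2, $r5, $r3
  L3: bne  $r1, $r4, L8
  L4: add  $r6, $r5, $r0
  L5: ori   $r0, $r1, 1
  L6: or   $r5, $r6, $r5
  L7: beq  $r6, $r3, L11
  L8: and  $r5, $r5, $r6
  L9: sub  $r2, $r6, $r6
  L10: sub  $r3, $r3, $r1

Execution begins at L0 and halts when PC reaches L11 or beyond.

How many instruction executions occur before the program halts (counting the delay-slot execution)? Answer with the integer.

[0] nor  $r6, $r2, $r1  →  {$r0:0, $r1:0, $r2:11, $r3:1, $r4:5, $r5:1, $r6:65524}
[1] or   $r2, $r5, $r1  →  {$r0:0, $r1:0, $r2:1, $r3:1, $r4:5, $r5:1, $r6:65524}
[2] or   $r2, $r5, $r3  →  {$r0:0, $r1:0, $r2:1, $r3:1, $r4:5, $r5:1, $r6:65524}
[3] bne  $r1, $r4, L8  →  {$r0:0, $r1:0, $r2:1, $r3:1, $r4:5, $r5:1, $r6:65524}  ⟨branch taken⟩
[4] add  $r6, $r5, $r0  →  {$r0:0, $r1:0, $r2:1, $r3:1, $r4:5, $r5:1, $r6:1}
[8] and  $r5, $r5, $r6  →  {$r0:0, $r1:0, $r2:1, $r3:1, $r4:5, $r5:1, $r6:1}
[9] sub  $r2, $r6, $r6  →  {$r0:0, $r1:0, $r2:0, $r3:1, $r4:5, $r5:1, $r6:1}
[10] sub  $r3, $r3, $r1  →  {$r0:0, $r1:0, $r2:0, $r3:1, $r4:5, $r5:1, $r6:1}

8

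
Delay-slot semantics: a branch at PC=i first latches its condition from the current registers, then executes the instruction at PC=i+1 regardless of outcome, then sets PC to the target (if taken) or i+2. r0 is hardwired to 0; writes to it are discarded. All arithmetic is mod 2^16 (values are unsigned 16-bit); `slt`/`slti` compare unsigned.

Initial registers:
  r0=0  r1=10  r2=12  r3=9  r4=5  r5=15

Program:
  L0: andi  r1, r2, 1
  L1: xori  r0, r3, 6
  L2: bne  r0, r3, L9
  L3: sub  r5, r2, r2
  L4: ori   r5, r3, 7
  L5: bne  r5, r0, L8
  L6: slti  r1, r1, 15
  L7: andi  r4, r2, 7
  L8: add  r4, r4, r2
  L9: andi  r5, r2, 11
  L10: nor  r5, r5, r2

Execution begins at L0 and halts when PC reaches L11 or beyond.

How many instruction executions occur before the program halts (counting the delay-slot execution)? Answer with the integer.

6

PC=0  andi  r1, r2, 1        | r0=0 r1=0 r2=12 r3=9 r4=5 r5=15
PC=1  xori  r0, r3, 6        | r0=0 r1=0 r2=12 r3=9 r4=5 r5=15
PC=2  bne  r0, r3, L9        | r0=0 r1=0 r2=12 r3=9 r4=5 r5=15  [TAKEN]
PC=3  sub  r5, r2, r2        | r0=0 r1=0 r2=12 r3=9 r4=5 r5=0
PC=9  andi  r5, r2, 11       | r0=0 r1=0 r2=12 r3=9 r4=5 r5=8
PC=10 nor  r5, r5, r2        | r0=0 r1=0 r2=12 r3=9 r4=5 r5=65523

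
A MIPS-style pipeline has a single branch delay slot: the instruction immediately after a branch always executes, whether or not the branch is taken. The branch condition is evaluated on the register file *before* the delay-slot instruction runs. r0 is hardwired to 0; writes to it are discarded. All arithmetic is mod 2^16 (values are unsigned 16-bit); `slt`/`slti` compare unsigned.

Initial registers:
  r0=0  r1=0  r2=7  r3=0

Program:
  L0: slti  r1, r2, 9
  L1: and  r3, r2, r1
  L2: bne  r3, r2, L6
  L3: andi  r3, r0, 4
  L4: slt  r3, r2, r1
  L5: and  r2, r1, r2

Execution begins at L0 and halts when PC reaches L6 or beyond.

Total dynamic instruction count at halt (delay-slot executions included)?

[0] slti  r1, r2, 9  →  {r0:0, r1:1, r2:7, r3:0}
[1] and  r3, r2, r1  →  {r0:0, r1:1, r2:7, r3:1}
[2] bne  r3, r2, L6  →  {r0:0, r1:1, r2:7, r3:1}  ⟨branch taken⟩
[3] andi  r3, r0, 4  →  {r0:0, r1:1, r2:7, r3:0}

4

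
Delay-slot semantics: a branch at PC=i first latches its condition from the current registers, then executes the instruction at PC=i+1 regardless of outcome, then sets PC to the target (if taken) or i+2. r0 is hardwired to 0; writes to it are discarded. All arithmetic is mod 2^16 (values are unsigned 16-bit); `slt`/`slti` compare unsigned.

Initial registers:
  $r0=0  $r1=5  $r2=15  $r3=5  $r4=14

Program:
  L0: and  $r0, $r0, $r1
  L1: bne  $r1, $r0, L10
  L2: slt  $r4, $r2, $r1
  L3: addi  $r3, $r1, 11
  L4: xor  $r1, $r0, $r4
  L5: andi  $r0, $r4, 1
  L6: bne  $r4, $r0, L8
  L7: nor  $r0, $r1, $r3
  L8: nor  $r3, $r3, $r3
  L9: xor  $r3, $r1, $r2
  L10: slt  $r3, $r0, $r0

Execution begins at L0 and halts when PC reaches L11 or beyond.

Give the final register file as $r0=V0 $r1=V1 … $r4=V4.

#0 and  $r0, $r0, $r1 ; 0/5/15/5/14
#1 bne  $r1, $r0, L10 ; 0/5/15/5/14 ; →target
#2 slt  $r4, $r2, $r1 ; 0/5/15/5/0
#10 slt  $r3, $r0, $r0 ; 0/5/15/0/0

$r0=0 $r1=5 $r2=15 $r3=0 $r4=0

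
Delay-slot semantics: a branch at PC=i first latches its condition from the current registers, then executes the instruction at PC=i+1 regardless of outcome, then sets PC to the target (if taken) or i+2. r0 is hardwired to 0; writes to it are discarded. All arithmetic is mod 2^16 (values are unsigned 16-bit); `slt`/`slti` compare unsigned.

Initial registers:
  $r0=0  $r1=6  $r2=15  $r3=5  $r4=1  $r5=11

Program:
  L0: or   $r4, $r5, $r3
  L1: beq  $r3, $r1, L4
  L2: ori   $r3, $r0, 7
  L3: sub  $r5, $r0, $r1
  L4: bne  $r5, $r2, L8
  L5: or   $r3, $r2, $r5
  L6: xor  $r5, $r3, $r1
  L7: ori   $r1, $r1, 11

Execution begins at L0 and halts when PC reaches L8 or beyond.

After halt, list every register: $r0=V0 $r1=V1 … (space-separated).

#0 or   $r4, $r5, $r3 ; 0/6/15/5/15/11
#1 beq  $r3, $r1, L4 ; 0/6/15/5/15/11 ; →fallthru
#2 ori   $r3, $r0, 7 ; 0/6/15/7/15/11
#3 sub  $r5, $r0, $r1 ; 0/6/15/7/15/65530
#4 bne  $r5, $r2, L8 ; 0/6/15/7/15/65530 ; →target
#5 or   $r3, $r2, $r5 ; 0/6/15/65535/15/65530

$r0=0 $r1=6 $r2=15 $r3=65535 $r4=15 $r5=65530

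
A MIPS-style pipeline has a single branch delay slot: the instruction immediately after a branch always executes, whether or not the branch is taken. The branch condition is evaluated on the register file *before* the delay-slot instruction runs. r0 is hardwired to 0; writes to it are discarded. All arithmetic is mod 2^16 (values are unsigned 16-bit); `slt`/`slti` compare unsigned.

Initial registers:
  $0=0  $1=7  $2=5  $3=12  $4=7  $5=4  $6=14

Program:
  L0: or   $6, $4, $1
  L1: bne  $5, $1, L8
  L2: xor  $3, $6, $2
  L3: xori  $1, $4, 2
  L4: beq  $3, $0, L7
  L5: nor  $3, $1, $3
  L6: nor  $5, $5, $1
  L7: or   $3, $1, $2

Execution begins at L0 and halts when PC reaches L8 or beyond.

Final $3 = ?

#0 or   $6, $4, $1 ; 0/7/5/12/7/4/7
#1 bne  $5, $1, L8 ; 0/7/5/12/7/4/7 ; →target
#2 xor  $3, $6, $2 ; 0/7/5/2/7/4/7

2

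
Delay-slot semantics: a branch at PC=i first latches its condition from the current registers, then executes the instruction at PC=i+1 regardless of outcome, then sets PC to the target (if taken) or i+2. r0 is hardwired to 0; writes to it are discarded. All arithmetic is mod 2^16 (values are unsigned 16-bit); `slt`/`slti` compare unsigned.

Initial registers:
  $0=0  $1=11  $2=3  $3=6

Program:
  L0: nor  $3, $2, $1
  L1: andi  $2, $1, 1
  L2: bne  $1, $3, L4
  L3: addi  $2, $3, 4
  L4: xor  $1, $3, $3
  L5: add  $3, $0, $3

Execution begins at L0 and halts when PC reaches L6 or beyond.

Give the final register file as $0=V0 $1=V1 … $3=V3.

#0 nor  $3, $2, $1 ; 0/11/3/65524
#1 andi  $2, $1, 1 ; 0/11/1/65524
#2 bne  $1, $3, L4 ; 0/11/1/65524 ; →target
#3 addi  $2, $3, 4 ; 0/11/65528/65524
#4 xor  $1, $3, $3 ; 0/0/65528/65524
#5 add  $3, $0, $3 ; 0/0/65528/65524

$0=0 $1=0 $2=65528 $3=65524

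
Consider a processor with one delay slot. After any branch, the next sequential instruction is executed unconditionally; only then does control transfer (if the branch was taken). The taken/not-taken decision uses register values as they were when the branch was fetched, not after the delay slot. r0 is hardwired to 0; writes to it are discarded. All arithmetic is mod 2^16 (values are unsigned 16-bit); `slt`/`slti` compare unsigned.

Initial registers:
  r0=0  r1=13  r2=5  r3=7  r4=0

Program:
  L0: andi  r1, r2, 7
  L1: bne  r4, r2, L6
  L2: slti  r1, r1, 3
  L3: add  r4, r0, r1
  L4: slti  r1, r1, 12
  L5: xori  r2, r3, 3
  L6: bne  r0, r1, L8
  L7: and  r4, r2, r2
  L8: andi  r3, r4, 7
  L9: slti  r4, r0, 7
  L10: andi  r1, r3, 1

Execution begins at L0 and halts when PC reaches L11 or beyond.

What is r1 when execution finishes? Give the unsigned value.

1

#0 andi  r1, r2, 7 ; 0/5/5/7/0
#1 bne  r4, r2, L6 ; 0/5/5/7/0 ; →target
#2 slti  r1, r1, 3 ; 0/0/5/7/0
#6 bne  r0, r1, L8 ; 0/0/5/7/0 ; →fallthru
#7 and  r4, r2, r2 ; 0/0/5/7/5
#8 andi  r3, r4, 7 ; 0/0/5/5/5
#9 slti  r4, r0, 7 ; 0/0/5/5/1
#10 andi  r1, r3, 1 ; 0/1/5/5/1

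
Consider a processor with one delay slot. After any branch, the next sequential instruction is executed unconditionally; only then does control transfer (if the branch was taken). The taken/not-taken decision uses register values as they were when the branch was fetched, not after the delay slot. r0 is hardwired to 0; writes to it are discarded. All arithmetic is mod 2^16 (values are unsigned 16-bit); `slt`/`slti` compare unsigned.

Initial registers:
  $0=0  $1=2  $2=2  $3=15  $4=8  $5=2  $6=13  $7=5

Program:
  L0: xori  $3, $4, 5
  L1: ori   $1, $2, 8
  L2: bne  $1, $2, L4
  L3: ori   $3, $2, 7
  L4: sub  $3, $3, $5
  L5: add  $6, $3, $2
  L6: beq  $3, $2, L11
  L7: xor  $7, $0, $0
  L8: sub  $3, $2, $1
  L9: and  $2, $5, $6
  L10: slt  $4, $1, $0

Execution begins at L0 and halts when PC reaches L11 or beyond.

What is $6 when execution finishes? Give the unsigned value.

#0 xori  $3, $4, 5 ; 0/2/2/13/8/2/13/5
#1 ori   $1, $2, 8 ; 0/10/2/13/8/2/13/5
#2 bne  $1, $2, L4 ; 0/10/2/13/8/2/13/5 ; →target
#3 ori   $3, $2, 7 ; 0/10/2/7/8/2/13/5
#4 sub  $3, $3, $5 ; 0/10/2/5/8/2/13/5
#5 add  $6, $3, $2 ; 0/10/2/5/8/2/7/5
#6 beq  $3, $2, L11 ; 0/10/2/5/8/2/7/5 ; →fallthru
#7 xor  $7, $0, $0 ; 0/10/2/5/8/2/7/0
#8 sub  $3, $2, $1 ; 0/10/2/65528/8/2/7/0
#9 and  $2, $5, $6 ; 0/10/2/65528/8/2/7/0
#10 slt  $4, $1, $0 ; 0/10/2/65528/0/2/7/0

7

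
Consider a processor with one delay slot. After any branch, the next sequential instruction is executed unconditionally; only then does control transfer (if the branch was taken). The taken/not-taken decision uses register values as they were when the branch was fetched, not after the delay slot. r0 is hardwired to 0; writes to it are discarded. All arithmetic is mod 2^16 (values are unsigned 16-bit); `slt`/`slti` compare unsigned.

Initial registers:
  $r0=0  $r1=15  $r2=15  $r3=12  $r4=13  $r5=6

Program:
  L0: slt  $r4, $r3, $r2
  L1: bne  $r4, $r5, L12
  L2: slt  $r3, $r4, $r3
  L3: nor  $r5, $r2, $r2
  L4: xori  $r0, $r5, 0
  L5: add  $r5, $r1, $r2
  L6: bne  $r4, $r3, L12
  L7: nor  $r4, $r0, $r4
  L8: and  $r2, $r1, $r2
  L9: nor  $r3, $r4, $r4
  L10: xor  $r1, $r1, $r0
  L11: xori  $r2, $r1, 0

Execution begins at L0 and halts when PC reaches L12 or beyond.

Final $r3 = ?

[0] slt  $r4, $r3, $r2  →  {$r0:0, $r1:15, $r2:15, $r3:12, $r4:1, $r5:6}
[1] bne  $r4, $r5, L12  →  {$r0:0, $r1:15, $r2:15, $r3:12, $r4:1, $r5:6}  ⟨branch taken⟩
[2] slt  $r3, $r4, $r3  →  {$r0:0, $r1:15, $r2:15, $r3:1, $r4:1, $r5:6}

1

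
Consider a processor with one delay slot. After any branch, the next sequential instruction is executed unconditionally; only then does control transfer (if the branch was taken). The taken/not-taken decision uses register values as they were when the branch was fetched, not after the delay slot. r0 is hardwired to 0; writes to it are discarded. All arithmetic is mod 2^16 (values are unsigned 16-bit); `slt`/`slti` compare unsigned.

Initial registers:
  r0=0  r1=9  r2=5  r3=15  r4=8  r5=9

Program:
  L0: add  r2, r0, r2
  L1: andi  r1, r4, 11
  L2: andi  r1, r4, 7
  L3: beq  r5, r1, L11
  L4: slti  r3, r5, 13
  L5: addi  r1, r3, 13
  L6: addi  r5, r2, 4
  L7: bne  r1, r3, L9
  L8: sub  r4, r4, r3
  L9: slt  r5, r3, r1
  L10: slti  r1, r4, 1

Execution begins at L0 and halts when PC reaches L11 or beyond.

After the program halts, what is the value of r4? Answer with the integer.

[0] add  r2, r0, r2  →  {r0:0, r1:9, r2:5, r3:15, r4:8, r5:9}
[1] andi  r1, r4, 11  →  {r0:0, r1:8, r2:5, r3:15, r4:8, r5:9}
[2] andi  r1, r4, 7  →  {r0:0, r1:0, r2:5, r3:15, r4:8, r5:9}
[3] beq  r5, r1, L11  →  {r0:0, r1:0, r2:5, r3:15, r4:8, r5:9}  ⟨branch fallthrough⟩
[4] slti  r3, r5, 13  →  {r0:0, r1:0, r2:5, r3:1, r4:8, r5:9}
[5] addi  r1, r3, 13  →  {r0:0, r1:14, r2:5, r3:1, r4:8, r5:9}
[6] addi  r5, r2, 4  →  {r0:0, r1:14, r2:5, r3:1, r4:8, r5:9}
[7] bne  r1, r3, L9  →  {r0:0, r1:14, r2:5, r3:1, r4:8, r5:9}  ⟨branch taken⟩
[8] sub  r4, r4, r3  →  {r0:0, r1:14, r2:5, r3:1, r4:7, r5:9}
[9] slt  r5, r3, r1  →  {r0:0, r1:14, r2:5, r3:1, r4:7, r5:1}
[10] slti  r1, r4, 1  →  {r0:0, r1:0, r2:5, r3:1, r4:7, r5:1}

7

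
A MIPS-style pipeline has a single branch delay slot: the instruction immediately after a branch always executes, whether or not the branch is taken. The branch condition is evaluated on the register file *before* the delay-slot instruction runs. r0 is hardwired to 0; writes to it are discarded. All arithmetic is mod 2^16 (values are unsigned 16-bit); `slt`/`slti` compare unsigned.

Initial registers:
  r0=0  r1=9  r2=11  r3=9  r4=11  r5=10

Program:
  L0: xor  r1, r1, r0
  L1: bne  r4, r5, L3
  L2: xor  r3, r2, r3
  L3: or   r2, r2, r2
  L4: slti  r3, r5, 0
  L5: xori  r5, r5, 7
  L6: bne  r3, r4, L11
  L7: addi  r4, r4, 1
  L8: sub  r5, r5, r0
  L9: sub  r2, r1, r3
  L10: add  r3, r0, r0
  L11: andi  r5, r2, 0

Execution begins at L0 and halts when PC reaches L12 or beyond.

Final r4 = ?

[0] xor  r1, r1, r0  →  {r0:0, r1:9, r2:11, r3:9, r4:11, r5:10}
[1] bne  r4, r5, L3  →  {r0:0, r1:9, r2:11, r3:9, r4:11, r5:10}  ⟨branch taken⟩
[2] xor  r3, r2, r3  →  {r0:0, r1:9, r2:11, r3:2, r4:11, r5:10}
[3] or   r2, r2, r2  →  {r0:0, r1:9, r2:11, r3:2, r4:11, r5:10}
[4] slti  r3, r5, 0  →  {r0:0, r1:9, r2:11, r3:0, r4:11, r5:10}
[5] xori  r5, r5, 7  →  {r0:0, r1:9, r2:11, r3:0, r4:11, r5:13}
[6] bne  r3, r4, L11  →  {r0:0, r1:9, r2:11, r3:0, r4:11, r5:13}  ⟨branch taken⟩
[7] addi  r4, r4, 1  →  {r0:0, r1:9, r2:11, r3:0, r4:12, r5:13}
[11] andi  r5, r2, 0  →  {r0:0, r1:9, r2:11, r3:0, r4:12, r5:0}

12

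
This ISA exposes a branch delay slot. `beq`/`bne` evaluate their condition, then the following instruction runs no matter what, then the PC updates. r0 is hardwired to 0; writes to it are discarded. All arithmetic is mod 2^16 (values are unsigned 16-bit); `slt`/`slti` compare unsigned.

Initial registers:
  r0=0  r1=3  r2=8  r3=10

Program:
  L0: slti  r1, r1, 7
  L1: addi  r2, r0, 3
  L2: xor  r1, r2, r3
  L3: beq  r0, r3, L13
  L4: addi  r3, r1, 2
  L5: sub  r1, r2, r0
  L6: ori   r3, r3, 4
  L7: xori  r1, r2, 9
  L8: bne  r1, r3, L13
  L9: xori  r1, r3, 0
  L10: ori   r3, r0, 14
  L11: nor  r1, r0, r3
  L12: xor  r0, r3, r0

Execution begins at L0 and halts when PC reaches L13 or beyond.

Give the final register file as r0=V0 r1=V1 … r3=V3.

  step pc=0: slti  r1, r1, 7  regs=(0,1,8,10)
  step pc=1: addi  r2, r0, 3  regs=(0,1,3,10)
  step pc=2: xor  r1, r2, r3  regs=(0,9,3,10)
  step pc=3: beq  r0, r3, L13  cond=F  regs=(0,9,3,10)
  step pc=4: addi  r3, r1, 2  regs=(0,9,3,11)
  step pc=5: sub  r1, r2, r0  regs=(0,3,3,11)
  step pc=6: ori   r3, r3, 4  regs=(0,3,3,15)
  step pc=7: xori  r1, r2, 9  regs=(0,10,3,15)
  step pc=8: bne  r1, r3, L13  cond=T  regs=(0,10,3,15)
  step pc=9: xori  r1, r3, 0  regs=(0,15,3,15)

r0=0 r1=15 r2=3 r3=15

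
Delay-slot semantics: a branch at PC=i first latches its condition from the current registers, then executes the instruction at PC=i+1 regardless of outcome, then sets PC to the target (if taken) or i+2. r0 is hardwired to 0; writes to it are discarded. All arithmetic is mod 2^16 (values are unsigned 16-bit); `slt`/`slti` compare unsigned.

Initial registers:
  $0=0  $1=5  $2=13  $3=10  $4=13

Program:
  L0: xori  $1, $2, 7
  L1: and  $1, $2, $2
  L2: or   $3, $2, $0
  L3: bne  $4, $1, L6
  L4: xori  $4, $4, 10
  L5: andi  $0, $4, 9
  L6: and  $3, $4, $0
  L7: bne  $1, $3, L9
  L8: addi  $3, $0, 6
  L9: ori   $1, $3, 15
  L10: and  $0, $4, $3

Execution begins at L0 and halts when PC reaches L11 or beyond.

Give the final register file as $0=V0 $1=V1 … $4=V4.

$0=0 $1=15 $2=13 $3=6 $4=7

[0] xori  $1, $2, 7  →  {$0:0, $1:10, $2:13, $3:10, $4:13}
[1] and  $1, $2, $2  →  {$0:0, $1:13, $2:13, $3:10, $4:13}
[2] or   $3, $2, $0  →  {$0:0, $1:13, $2:13, $3:13, $4:13}
[3] bne  $4, $1, L6  →  {$0:0, $1:13, $2:13, $3:13, $4:13}  ⟨branch fallthrough⟩
[4] xori  $4, $4, 10  →  {$0:0, $1:13, $2:13, $3:13, $4:7}
[5] andi  $0, $4, 9  →  {$0:0, $1:13, $2:13, $3:13, $4:7}
[6] and  $3, $4, $0  →  {$0:0, $1:13, $2:13, $3:0, $4:7}
[7] bne  $1, $3, L9  →  {$0:0, $1:13, $2:13, $3:0, $4:7}  ⟨branch taken⟩
[8] addi  $3, $0, 6  →  {$0:0, $1:13, $2:13, $3:6, $4:7}
[9] ori   $1, $3, 15  →  {$0:0, $1:15, $2:13, $3:6, $4:7}
[10] and  $0, $4, $3  →  {$0:0, $1:15, $2:13, $3:6, $4:7}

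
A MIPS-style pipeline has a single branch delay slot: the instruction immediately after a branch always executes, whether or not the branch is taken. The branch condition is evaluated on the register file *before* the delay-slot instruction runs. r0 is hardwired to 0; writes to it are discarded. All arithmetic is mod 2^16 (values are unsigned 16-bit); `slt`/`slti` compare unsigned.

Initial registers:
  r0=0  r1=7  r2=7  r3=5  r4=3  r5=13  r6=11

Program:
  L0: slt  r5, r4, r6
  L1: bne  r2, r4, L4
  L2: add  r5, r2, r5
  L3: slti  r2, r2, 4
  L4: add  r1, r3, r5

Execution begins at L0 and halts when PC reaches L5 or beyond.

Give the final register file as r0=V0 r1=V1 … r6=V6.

r0=0 r1=13 r2=7 r3=5 r4=3 r5=8 r6=11

PC=0  slt  r5, r4, r6        | r0=0 r1=7 r2=7 r3=5 r4=3 r5=1 r6=11
PC=1  bne  r2, r4, L4        | r0=0 r1=7 r2=7 r3=5 r4=3 r5=1 r6=11  [TAKEN]
PC=2  add  r5, r2, r5        | r0=0 r1=7 r2=7 r3=5 r4=3 r5=8 r6=11
PC=4  add  r1, r3, r5        | r0=0 r1=13 r2=7 r3=5 r4=3 r5=8 r6=11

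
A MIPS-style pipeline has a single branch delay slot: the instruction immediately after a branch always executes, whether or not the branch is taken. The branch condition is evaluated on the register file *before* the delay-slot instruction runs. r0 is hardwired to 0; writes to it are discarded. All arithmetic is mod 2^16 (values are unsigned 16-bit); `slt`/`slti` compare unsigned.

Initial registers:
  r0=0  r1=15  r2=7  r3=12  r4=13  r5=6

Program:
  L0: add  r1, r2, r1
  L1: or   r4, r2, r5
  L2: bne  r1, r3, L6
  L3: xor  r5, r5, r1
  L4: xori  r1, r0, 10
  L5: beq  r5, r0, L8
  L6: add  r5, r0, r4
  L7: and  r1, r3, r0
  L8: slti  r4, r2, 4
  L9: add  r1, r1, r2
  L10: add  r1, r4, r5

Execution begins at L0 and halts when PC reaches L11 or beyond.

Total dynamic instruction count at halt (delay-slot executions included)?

[0] add  r1, r2, r1  →  {r0:0, r1:22, r2:7, r3:12, r4:13, r5:6}
[1] or   r4, r2, r5  →  {r0:0, r1:22, r2:7, r3:12, r4:7, r5:6}
[2] bne  r1, r3, L6  →  {r0:0, r1:22, r2:7, r3:12, r4:7, r5:6}  ⟨branch taken⟩
[3] xor  r5, r5, r1  →  {r0:0, r1:22, r2:7, r3:12, r4:7, r5:16}
[6] add  r5, r0, r4  →  {r0:0, r1:22, r2:7, r3:12, r4:7, r5:7}
[7] and  r1, r3, r0  →  {r0:0, r1:0, r2:7, r3:12, r4:7, r5:7}
[8] slti  r4, r2, 4  →  {r0:0, r1:0, r2:7, r3:12, r4:0, r5:7}
[9] add  r1, r1, r2  →  {r0:0, r1:7, r2:7, r3:12, r4:0, r5:7}
[10] add  r1, r4, r5  →  {r0:0, r1:7, r2:7, r3:12, r4:0, r5:7}

9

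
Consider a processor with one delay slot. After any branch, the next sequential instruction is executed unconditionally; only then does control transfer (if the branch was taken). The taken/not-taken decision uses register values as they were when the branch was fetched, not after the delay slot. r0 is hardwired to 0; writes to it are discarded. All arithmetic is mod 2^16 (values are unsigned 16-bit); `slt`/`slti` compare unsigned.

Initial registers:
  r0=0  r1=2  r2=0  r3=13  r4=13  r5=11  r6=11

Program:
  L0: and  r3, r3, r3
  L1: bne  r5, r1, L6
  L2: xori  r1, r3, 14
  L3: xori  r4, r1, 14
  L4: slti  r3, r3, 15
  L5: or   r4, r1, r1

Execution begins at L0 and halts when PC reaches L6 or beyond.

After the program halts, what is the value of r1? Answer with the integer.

3

  step pc=0: and  r3, r3, r3  regs=(0,2,0,13,13,11,11)
  step pc=1: bne  r5, r1, L6  cond=T  regs=(0,2,0,13,13,11,11)
  step pc=2: xori  r1, r3, 14  regs=(0,3,0,13,13,11,11)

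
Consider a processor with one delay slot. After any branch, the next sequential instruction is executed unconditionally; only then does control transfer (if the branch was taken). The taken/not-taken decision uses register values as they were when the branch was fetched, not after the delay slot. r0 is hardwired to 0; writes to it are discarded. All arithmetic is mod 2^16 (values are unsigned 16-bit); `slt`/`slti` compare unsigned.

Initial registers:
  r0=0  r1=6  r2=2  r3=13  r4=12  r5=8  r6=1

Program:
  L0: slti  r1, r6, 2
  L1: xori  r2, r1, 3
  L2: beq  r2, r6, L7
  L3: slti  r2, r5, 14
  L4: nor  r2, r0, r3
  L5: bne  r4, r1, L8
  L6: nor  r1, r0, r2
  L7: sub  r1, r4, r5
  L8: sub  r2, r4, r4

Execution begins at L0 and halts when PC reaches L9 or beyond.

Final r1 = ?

[0] slti  r1, r6, 2  →  {r0:0, r1:1, r2:2, r3:13, r4:12, r5:8, r6:1}
[1] xori  r2, r1, 3  →  {r0:0, r1:1, r2:2, r3:13, r4:12, r5:8, r6:1}
[2] beq  r2, r6, L7  →  {r0:0, r1:1, r2:2, r3:13, r4:12, r5:8, r6:1}  ⟨branch fallthrough⟩
[3] slti  r2, r5, 14  →  {r0:0, r1:1, r2:1, r3:13, r4:12, r5:8, r6:1}
[4] nor  r2, r0, r3  →  {r0:0, r1:1, r2:65522, r3:13, r4:12, r5:8, r6:1}
[5] bne  r4, r1, L8  →  {r0:0, r1:1, r2:65522, r3:13, r4:12, r5:8, r6:1}  ⟨branch taken⟩
[6] nor  r1, r0, r2  →  {r0:0, r1:13, r2:65522, r3:13, r4:12, r5:8, r6:1}
[8] sub  r2, r4, r4  →  {r0:0, r1:13, r2:0, r3:13, r4:12, r5:8, r6:1}

13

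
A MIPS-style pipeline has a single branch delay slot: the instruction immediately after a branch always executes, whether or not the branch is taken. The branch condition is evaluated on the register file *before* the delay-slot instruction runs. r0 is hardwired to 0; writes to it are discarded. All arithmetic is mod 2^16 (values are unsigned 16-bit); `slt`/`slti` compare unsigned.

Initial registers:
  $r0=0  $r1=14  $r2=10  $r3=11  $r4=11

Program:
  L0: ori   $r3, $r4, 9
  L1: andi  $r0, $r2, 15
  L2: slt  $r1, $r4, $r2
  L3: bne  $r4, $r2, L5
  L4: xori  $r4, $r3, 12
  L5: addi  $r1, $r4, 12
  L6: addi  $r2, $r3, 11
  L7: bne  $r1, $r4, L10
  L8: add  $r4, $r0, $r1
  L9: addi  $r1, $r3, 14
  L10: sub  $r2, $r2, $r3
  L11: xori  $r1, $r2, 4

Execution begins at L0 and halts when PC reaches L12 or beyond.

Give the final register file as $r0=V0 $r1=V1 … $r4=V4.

$r0=0 $r1=15 $r2=11 $r3=11 $r4=19

#0 ori   $r3, $r4, 9 ; 0/14/10/11/11
#1 andi  $r0, $r2, 15 ; 0/14/10/11/11
#2 slt  $r1, $r4, $r2 ; 0/0/10/11/11
#3 bne  $r4, $r2, L5 ; 0/0/10/11/11 ; →target
#4 xori  $r4, $r3, 12 ; 0/0/10/11/7
#5 addi  $r1, $r4, 12 ; 0/19/10/11/7
#6 addi  $r2, $r3, 11 ; 0/19/22/11/7
#7 bne  $r1, $r4, L10 ; 0/19/22/11/7 ; →target
#8 add  $r4, $r0, $r1 ; 0/19/22/11/19
#10 sub  $r2, $r2, $r3 ; 0/19/11/11/19
#11 xori  $r1, $r2, 4 ; 0/15/11/11/19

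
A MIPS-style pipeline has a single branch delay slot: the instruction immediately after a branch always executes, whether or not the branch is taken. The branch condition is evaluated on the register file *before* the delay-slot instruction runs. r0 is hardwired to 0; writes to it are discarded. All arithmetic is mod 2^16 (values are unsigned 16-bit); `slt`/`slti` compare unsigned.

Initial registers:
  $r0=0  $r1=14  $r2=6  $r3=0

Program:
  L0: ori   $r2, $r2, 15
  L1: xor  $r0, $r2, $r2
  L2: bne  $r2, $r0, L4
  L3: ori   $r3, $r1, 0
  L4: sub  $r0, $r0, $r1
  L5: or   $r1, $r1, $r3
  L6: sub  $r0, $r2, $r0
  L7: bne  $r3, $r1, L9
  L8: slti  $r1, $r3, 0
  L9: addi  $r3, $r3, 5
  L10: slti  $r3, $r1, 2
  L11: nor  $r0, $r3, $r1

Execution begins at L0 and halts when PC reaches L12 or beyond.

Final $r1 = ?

0

  step pc=0: ori   $r2, $r2, 15  regs=(0,14,15,0)
  step pc=1: xor  $r0, $r2, $r2  regs=(0,14,15,0)
  step pc=2: bne  $r2, $r0, L4  cond=T  regs=(0,14,15,0)
  step pc=3: ori   $r3, $r1, 0  regs=(0,14,15,14)
  step pc=4: sub  $r0, $r0, $r1  regs=(0,14,15,14)
  step pc=5: or   $r1, $r1, $r3  regs=(0,14,15,14)
  step pc=6: sub  $r0, $r2, $r0  regs=(0,14,15,14)
  step pc=7: bne  $r3, $r1, L9  cond=F  regs=(0,14,15,14)
  step pc=8: slti  $r1, $r3, 0  regs=(0,0,15,14)
  step pc=9: addi  $r3, $r3, 5  regs=(0,0,15,19)
  step pc=10: slti  $r3, $r1, 2  regs=(0,0,15,1)
  step pc=11: nor  $r0, $r3, $r1  regs=(0,0,15,1)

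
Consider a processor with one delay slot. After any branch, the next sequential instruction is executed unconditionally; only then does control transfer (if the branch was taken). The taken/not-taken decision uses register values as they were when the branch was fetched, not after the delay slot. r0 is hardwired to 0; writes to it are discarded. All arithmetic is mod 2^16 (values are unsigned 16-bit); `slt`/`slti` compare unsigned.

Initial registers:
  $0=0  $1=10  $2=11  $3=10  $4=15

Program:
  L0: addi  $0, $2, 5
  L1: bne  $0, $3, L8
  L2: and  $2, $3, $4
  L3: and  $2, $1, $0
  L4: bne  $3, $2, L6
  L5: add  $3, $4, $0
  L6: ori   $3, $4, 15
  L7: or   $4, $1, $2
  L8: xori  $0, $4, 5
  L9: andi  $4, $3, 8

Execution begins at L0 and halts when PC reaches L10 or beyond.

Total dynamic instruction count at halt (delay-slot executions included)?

5

  step pc=0: addi  $0, $2, 5  regs=(0,10,11,10,15)
  step pc=1: bne  $0, $3, L8  cond=T  regs=(0,10,11,10,15)
  step pc=2: and  $2, $3, $4  regs=(0,10,10,10,15)
  step pc=8: xori  $0, $4, 5  regs=(0,10,10,10,15)
  step pc=9: andi  $4, $3, 8  regs=(0,10,10,10,8)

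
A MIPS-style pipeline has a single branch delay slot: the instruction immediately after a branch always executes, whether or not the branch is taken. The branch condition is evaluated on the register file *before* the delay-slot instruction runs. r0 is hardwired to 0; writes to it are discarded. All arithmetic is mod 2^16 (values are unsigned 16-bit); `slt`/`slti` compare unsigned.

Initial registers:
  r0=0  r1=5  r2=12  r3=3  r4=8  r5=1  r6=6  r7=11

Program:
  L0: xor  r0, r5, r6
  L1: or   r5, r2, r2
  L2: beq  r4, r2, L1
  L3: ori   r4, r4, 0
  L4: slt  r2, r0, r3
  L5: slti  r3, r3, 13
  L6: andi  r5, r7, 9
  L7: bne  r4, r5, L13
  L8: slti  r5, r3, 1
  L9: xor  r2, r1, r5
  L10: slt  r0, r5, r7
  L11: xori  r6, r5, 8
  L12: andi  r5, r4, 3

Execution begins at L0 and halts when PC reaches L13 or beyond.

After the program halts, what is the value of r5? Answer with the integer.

PC=0  xor  r0, r5, r6        | r0=0 r1=5 r2=12 r3=3 r4=8 r5=1 r6=6 r7=11
PC=1  or   r5, r2, r2        | r0=0 r1=5 r2=12 r3=3 r4=8 r5=12 r6=6 r7=11
PC=2  beq  r4, r2, L1        | r0=0 r1=5 r2=12 r3=3 r4=8 r5=12 r6=6 r7=11  [not taken]
PC=3  ori   r4, r4, 0        | r0=0 r1=5 r2=12 r3=3 r4=8 r5=12 r6=6 r7=11
PC=4  slt  r2, r0, r3        | r0=0 r1=5 r2=1 r3=3 r4=8 r5=12 r6=6 r7=11
PC=5  slti  r3, r3, 13       | r0=0 r1=5 r2=1 r3=1 r4=8 r5=12 r6=6 r7=11
PC=6  andi  r5, r7, 9        | r0=0 r1=5 r2=1 r3=1 r4=8 r5=9 r6=6 r7=11
PC=7  bne  r4, r5, L13       | r0=0 r1=5 r2=1 r3=1 r4=8 r5=9 r6=6 r7=11  [TAKEN]
PC=8  slti  r5, r3, 1        | r0=0 r1=5 r2=1 r3=1 r4=8 r5=0 r6=6 r7=11

0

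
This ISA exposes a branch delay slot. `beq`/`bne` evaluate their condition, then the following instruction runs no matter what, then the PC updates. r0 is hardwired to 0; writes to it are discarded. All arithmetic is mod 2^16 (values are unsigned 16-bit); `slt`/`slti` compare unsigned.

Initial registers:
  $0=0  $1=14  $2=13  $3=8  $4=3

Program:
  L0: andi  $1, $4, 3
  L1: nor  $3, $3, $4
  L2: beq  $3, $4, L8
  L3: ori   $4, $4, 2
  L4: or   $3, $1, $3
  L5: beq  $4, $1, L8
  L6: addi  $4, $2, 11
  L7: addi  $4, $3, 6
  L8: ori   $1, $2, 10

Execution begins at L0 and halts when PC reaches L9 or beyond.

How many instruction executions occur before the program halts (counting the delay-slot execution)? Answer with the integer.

  step pc=0: andi  $1, $4, 3  regs=(0,3,13,8,3)
  step pc=1: nor  $3, $3, $4  regs=(0,3,13,65524,3)
  step pc=2: beq  $3, $4, L8  cond=F  regs=(0,3,13,65524,3)
  step pc=3: ori   $4, $4, 2  regs=(0,3,13,65524,3)
  step pc=4: or   $3, $1, $3  regs=(0,3,13,65527,3)
  step pc=5: beq  $4, $1, L8  cond=T  regs=(0,3,13,65527,3)
  step pc=6: addi  $4, $2, 11  regs=(0,3,13,65527,24)
  step pc=8: ori   $1, $2, 10  regs=(0,15,13,65527,24)

8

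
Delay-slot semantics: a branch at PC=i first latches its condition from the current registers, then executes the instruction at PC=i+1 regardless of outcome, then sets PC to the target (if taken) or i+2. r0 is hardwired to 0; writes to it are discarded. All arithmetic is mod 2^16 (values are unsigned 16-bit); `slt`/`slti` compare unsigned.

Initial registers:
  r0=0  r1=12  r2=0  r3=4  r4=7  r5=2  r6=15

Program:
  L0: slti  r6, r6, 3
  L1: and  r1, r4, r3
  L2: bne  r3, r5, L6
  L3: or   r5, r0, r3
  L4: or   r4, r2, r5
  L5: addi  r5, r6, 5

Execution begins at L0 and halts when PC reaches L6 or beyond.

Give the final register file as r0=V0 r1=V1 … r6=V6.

r0=0 r1=4 r2=0 r3=4 r4=7 r5=4 r6=0

PC=0  slti  r6, r6, 3        | r0=0 r1=12 r2=0 r3=4 r4=7 r5=2 r6=0
PC=1  and  r1, r4, r3        | r0=0 r1=4 r2=0 r3=4 r4=7 r5=2 r6=0
PC=2  bne  r3, r5, L6        | r0=0 r1=4 r2=0 r3=4 r4=7 r5=2 r6=0  [TAKEN]
PC=3  or   r5, r0, r3        | r0=0 r1=4 r2=0 r3=4 r4=7 r5=4 r6=0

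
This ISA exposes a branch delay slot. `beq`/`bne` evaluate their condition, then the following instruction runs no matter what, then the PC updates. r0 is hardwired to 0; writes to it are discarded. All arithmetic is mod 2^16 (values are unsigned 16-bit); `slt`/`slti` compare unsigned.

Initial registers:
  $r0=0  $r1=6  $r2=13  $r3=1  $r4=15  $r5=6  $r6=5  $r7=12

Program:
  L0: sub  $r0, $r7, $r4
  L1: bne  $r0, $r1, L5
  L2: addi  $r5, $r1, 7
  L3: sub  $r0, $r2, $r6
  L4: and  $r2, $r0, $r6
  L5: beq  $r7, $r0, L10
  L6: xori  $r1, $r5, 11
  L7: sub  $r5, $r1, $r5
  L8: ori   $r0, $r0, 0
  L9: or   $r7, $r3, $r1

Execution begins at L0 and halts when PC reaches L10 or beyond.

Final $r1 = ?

6

[0] sub  $r0, $r7, $r4  →  {$r0:0, $r1:6, $r2:13, $r3:1, $r4:15, $r5:6, $r6:5, $r7:12}
[1] bne  $r0, $r1, L5  →  {$r0:0, $r1:6, $r2:13, $r3:1, $r4:15, $r5:6, $r6:5, $r7:12}  ⟨branch taken⟩
[2] addi  $r5, $r1, 7  →  {$r0:0, $r1:6, $r2:13, $r3:1, $r4:15, $r5:13, $r6:5, $r7:12}
[5] beq  $r7, $r0, L10  →  {$r0:0, $r1:6, $r2:13, $r3:1, $r4:15, $r5:13, $r6:5, $r7:12}  ⟨branch fallthrough⟩
[6] xori  $r1, $r5, 11  →  {$r0:0, $r1:6, $r2:13, $r3:1, $r4:15, $r5:13, $r6:5, $r7:12}
[7] sub  $r5, $r1, $r5  →  {$r0:0, $r1:6, $r2:13, $r3:1, $r4:15, $r5:65529, $r6:5, $r7:12}
[8] ori   $r0, $r0, 0  →  {$r0:0, $r1:6, $r2:13, $r3:1, $r4:15, $r5:65529, $r6:5, $r7:12}
[9] or   $r7, $r3, $r1  →  {$r0:0, $r1:6, $r2:13, $r3:1, $r4:15, $r5:65529, $r6:5, $r7:7}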